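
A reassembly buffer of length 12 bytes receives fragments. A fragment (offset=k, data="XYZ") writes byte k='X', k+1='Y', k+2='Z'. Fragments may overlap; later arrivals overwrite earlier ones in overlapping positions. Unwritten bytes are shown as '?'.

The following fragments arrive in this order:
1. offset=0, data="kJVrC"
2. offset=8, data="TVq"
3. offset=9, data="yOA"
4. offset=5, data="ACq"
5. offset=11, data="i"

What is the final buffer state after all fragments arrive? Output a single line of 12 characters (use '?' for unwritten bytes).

Answer: kJVrCACqTyOi

Derivation:
Fragment 1: offset=0 data="kJVrC" -> buffer=kJVrC???????
Fragment 2: offset=8 data="TVq" -> buffer=kJVrC???TVq?
Fragment 3: offset=9 data="yOA" -> buffer=kJVrC???TyOA
Fragment 4: offset=5 data="ACq" -> buffer=kJVrCACqTyOA
Fragment 5: offset=11 data="i" -> buffer=kJVrCACqTyOi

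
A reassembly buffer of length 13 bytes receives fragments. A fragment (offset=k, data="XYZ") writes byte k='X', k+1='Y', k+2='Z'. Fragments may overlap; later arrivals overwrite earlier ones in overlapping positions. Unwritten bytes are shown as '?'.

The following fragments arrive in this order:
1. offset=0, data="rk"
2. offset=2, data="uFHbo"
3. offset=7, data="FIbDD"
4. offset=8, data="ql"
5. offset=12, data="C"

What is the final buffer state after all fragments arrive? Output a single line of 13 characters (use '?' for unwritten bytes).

Answer: rkuFHboFqlDDC

Derivation:
Fragment 1: offset=0 data="rk" -> buffer=rk???????????
Fragment 2: offset=2 data="uFHbo" -> buffer=rkuFHbo??????
Fragment 3: offset=7 data="FIbDD" -> buffer=rkuFHboFIbDD?
Fragment 4: offset=8 data="ql" -> buffer=rkuFHboFqlDD?
Fragment 5: offset=12 data="C" -> buffer=rkuFHboFqlDDC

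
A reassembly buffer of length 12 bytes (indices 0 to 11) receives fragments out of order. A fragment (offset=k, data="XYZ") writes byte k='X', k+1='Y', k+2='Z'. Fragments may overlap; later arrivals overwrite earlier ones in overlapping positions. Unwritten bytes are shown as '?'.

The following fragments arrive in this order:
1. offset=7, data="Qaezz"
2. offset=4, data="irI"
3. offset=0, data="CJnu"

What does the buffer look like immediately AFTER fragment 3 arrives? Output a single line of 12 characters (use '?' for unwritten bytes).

Fragment 1: offset=7 data="Qaezz" -> buffer=???????Qaezz
Fragment 2: offset=4 data="irI" -> buffer=????irIQaezz
Fragment 3: offset=0 data="CJnu" -> buffer=CJnuirIQaezz

Answer: CJnuirIQaezz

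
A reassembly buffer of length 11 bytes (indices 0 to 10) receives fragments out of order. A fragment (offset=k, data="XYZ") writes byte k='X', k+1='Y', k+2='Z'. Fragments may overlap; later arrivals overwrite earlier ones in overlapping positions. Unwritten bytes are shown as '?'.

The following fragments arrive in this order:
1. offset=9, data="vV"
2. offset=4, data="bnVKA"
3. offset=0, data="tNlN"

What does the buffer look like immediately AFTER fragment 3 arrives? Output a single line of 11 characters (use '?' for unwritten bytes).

Fragment 1: offset=9 data="vV" -> buffer=?????????vV
Fragment 2: offset=4 data="bnVKA" -> buffer=????bnVKAvV
Fragment 3: offset=0 data="tNlN" -> buffer=tNlNbnVKAvV

Answer: tNlNbnVKAvV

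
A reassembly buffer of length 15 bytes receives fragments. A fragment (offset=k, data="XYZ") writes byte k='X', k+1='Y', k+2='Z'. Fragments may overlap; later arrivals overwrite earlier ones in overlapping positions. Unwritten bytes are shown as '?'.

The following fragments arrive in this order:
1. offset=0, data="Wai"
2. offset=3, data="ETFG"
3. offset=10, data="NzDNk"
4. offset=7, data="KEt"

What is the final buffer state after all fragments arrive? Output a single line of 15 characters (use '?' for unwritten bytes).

Fragment 1: offset=0 data="Wai" -> buffer=Wai????????????
Fragment 2: offset=3 data="ETFG" -> buffer=WaiETFG????????
Fragment 3: offset=10 data="NzDNk" -> buffer=WaiETFG???NzDNk
Fragment 4: offset=7 data="KEt" -> buffer=WaiETFGKEtNzDNk

Answer: WaiETFGKEtNzDNk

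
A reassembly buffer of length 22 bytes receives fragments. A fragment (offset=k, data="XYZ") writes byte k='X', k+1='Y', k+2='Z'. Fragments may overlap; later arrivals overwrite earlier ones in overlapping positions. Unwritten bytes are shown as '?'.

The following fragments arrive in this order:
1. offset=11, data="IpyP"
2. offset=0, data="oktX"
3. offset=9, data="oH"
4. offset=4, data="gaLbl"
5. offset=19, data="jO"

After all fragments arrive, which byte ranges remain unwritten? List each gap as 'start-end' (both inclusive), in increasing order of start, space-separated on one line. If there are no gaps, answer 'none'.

Fragment 1: offset=11 len=4
Fragment 2: offset=0 len=4
Fragment 3: offset=9 len=2
Fragment 4: offset=4 len=5
Fragment 5: offset=19 len=2
Gaps: 15-18 21-21

Answer: 15-18 21-21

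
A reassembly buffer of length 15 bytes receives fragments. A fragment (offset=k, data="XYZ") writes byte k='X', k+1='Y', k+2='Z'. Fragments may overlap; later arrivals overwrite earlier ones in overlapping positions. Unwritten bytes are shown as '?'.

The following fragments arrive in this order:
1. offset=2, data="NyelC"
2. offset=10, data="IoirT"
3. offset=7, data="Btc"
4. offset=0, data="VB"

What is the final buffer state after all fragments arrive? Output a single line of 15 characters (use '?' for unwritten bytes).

Answer: VBNyelCBtcIoirT

Derivation:
Fragment 1: offset=2 data="NyelC" -> buffer=??NyelC????????
Fragment 2: offset=10 data="IoirT" -> buffer=??NyelC???IoirT
Fragment 3: offset=7 data="Btc" -> buffer=??NyelCBtcIoirT
Fragment 4: offset=0 data="VB" -> buffer=VBNyelCBtcIoirT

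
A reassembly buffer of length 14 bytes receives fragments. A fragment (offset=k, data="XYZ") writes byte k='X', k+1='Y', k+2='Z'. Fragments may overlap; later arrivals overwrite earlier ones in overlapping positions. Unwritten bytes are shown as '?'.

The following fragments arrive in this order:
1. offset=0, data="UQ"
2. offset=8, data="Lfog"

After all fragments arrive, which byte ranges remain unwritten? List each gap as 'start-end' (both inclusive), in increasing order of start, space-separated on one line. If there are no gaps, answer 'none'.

Fragment 1: offset=0 len=2
Fragment 2: offset=8 len=4
Gaps: 2-7 12-13

Answer: 2-7 12-13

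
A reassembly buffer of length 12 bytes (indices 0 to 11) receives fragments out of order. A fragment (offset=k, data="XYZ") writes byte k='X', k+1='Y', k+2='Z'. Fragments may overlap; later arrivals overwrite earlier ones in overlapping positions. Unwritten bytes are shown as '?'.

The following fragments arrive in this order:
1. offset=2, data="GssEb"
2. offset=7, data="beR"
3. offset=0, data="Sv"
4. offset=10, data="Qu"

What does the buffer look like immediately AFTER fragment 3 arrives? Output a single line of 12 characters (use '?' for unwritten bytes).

Answer: SvGssEbbeR??

Derivation:
Fragment 1: offset=2 data="GssEb" -> buffer=??GssEb?????
Fragment 2: offset=7 data="beR" -> buffer=??GssEbbeR??
Fragment 3: offset=0 data="Sv" -> buffer=SvGssEbbeR??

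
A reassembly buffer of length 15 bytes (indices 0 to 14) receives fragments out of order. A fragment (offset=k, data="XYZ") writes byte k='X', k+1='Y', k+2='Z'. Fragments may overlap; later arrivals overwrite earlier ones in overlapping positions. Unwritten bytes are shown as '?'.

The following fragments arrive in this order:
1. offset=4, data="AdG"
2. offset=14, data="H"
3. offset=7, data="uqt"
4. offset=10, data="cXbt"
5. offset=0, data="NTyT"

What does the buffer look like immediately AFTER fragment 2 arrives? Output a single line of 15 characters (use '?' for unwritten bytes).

Fragment 1: offset=4 data="AdG" -> buffer=????AdG????????
Fragment 2: offset=14 data="H" -> buffer=????AdG???????H

Answer: ????AdG???????H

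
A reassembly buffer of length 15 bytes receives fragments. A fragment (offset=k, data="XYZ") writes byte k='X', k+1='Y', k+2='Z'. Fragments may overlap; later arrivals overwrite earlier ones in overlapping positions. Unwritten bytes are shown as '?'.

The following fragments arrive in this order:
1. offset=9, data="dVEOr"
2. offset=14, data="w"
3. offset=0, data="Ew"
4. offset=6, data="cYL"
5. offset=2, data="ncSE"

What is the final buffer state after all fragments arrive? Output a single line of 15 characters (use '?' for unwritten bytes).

Fragment 1: offset=9 data="dVEOr" -> buffer=?????????dVEOr?
Fragment 2: offset=14 data="w" -> buffer=?????????dVEOrw
Fragment 3: offset=0 data="Ew" -> buffer=Ew???????dVEOrw
Fragment 4: offset=6 data="cYL" -> buffer=Ew????cYLdVEOrw
Fragment 5: offset=2 data="ncSE" -> buffer=EwncSEcYLdVEOrw

Answer: EwncSEcYLdVEOrw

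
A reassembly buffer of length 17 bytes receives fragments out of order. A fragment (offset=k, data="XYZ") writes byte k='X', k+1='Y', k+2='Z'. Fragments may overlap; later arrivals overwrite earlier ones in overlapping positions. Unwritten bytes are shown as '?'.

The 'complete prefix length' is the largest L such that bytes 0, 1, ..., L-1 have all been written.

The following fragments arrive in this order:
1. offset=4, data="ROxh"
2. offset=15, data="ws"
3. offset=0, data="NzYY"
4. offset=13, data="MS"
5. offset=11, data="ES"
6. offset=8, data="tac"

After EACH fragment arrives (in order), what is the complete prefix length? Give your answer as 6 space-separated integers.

Fragment 1: offset=4 data="ROxh" -> buffer=????ROxh????????? -> prefix_len=0
Fragment 2: offset=15 data="ws" -> buffer=????ROxh???????ws -> prefix_len=0
Fragment 3: offset=0 data="NzYY" -> buffer=NzYYROxh???????ws -> prefix_len=8
Fragment 4: offset=13 data="MS" -> buffer=NzYYROxh?????MSws -> prefix_len=8
Fragment 5: offset=11 data="ES" -> buffer=NzYYROxh???ESMSws -> prefix_len=8
Fragment 6: offset=8 data="tac" -> buffer=NzYYROxhtacESMSws -> prefix_len=17

Answer: 0 0 8 8 8 17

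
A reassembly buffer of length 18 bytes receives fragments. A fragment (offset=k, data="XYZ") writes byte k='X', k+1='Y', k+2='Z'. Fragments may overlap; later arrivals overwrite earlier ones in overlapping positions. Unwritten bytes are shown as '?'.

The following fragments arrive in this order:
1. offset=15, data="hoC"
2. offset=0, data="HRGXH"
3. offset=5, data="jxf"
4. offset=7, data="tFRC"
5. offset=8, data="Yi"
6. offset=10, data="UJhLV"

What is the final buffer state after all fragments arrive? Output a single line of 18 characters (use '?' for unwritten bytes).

Fragment 1: offset=15 data="hoC" -> buffer=???????????????hoC
Fragment 2: offset=0 data="HRGXH" -> buffer=HRGXH??????????hoC
Fragment 3: offset=5 data="jxf" -> buffer=HRGXHjxf???????hoC
Fragment 4: offset=7 data="tFRC" -> buffer=HRGXHjxtFRC????hoC
Fragment 5: offset=8 data="Yi" -> buffer=HRGXHjxtYiC????hoC
Fragment 6: offset=10 data="UJhLV" -> buffer=HRGXHjxtYiUJhLVhoC

Answer: HRGXHjxtYiUJhLVhoC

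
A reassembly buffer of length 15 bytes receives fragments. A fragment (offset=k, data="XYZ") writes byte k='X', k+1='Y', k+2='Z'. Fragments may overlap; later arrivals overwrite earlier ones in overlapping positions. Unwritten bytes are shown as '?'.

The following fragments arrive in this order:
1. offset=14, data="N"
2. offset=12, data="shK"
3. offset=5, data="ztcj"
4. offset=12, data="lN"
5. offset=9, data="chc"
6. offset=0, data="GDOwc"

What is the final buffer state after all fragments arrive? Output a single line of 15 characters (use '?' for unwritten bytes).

Fragment 1: offset=14 data="N" -> buffer=??????????????N
Fragment 2: offset=12 data="shK" -> buffer=????????????shK
Fragment 3: offset=5 data="ztcj" -> buffer=?????ztcj???shK
Fragment 4: offset=12 data="lN" -> buffer=?????ztcj???lNK
Fragment 5: offset=9 data="chc" -> buffer=?????ztcjchclNK
Fragment 6: offset=0 data="GDOwc" -> buffer=GDOwcztcjchclNK

Answer: GDOwcztcjchclNK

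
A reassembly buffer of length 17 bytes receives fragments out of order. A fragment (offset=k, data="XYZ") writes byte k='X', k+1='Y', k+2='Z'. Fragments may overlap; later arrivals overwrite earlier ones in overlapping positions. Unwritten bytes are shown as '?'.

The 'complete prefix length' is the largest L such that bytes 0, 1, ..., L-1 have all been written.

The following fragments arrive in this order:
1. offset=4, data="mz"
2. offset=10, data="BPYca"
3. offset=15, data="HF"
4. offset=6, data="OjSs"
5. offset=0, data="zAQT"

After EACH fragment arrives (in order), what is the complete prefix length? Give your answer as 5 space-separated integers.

Answer: 0 0 0 0 17

Derivation:
Fragment 1: offset=4 data="mz" -> buffer=????mz??????????? -> prefix_len=0
Fragment 2: offset=10 data="BPYca" -> buffer=????mz????BPYca?? -> prefix_len=0
Fragment 3: offset=15 data="HF" -> buffer=????mz????BPYcaHF -> prefix_len=0
Fragment 4: offset=6 data="OjSs" -> buffer=????mzOjSsBPYcaHF -> prefix_len=0
Fragment 5: offset=0 data="zAQT" -> buffer=zAQTmzOjSsBPYcaHF -> prefix_len=17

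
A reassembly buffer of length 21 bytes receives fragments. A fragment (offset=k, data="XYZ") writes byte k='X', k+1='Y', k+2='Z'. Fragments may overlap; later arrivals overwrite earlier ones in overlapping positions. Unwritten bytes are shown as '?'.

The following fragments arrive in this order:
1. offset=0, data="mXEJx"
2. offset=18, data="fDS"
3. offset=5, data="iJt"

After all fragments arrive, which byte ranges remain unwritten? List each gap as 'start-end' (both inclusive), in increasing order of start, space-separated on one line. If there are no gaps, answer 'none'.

Answer: 8-17

Derivation:
Fragment 1: offset=0 len=5
Fragment 2: offset=18 len=3
Fragment 3: offset=5 len=3
Gaps: 8-17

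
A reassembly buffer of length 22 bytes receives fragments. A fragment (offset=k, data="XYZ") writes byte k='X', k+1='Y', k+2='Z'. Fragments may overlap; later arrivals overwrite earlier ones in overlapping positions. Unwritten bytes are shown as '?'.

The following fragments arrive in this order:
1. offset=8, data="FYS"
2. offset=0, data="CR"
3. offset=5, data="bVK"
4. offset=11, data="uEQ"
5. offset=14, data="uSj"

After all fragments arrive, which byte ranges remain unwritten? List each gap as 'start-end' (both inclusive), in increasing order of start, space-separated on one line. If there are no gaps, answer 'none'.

Fragment 1: offset=8 len=3
Fragment 2: offset=0 len=2
Fragment 3: offset=5 len=3
Fragment 4: offset=11 len=3
Fragment 5: offset=14 len=3
Gaps: 2-4 17-21

Answer: 2-4 17-21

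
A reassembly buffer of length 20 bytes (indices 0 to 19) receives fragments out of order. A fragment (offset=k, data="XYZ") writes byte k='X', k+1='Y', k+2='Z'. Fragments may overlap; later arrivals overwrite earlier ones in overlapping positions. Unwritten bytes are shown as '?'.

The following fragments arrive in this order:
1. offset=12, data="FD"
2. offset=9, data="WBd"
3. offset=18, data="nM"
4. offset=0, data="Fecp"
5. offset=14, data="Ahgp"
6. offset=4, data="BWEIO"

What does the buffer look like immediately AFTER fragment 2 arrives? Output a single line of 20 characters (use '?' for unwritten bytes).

Answer: ?????????WBdFD??????

Derivation:
Fragment 1: offset=12 data="FD" -> buffer=????????????FD??????
Fragment 2: offset=9 data="WBd" -> buffer=?????????WBdFD??????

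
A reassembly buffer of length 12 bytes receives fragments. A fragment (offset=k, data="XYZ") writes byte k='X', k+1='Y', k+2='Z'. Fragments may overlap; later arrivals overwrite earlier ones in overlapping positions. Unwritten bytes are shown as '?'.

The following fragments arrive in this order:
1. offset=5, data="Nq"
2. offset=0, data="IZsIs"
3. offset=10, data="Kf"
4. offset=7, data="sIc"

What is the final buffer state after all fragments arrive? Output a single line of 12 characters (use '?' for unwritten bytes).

Answer: IZsIsNqsIcKf

Derivation:
Fragment 1: offset=5 data="Nq" -> buffer=?????Nq?????
Fragment 2: offset=0 data="IZsIs" -> buffer=IZsIsNq?????
Fragment 3: offset=10 data="Kf" -> buffer=IZsIsNq???Kf
Fragment 4: offset=7 data="sIc" -> buffer=IZsIsNqsIcKf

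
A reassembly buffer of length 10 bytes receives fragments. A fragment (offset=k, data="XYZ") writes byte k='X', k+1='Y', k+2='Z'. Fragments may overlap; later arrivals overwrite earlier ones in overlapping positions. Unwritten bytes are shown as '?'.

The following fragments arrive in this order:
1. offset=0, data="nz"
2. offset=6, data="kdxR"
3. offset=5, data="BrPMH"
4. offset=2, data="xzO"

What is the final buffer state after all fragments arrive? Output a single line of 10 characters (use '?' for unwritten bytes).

Fragment 1: offset=0 data="nz" -> buffer=nz????????
Fragment 2: offset=6 data="kdxR" -> buffer=nz????kdxR
Fragment 3: offset=5 data="BrPMH" -> buffer=nz???BrPMH
Fragment 4: offset=2 data="xzO" -> buffer=nzxzOBrPMH

Answer: nzxzOBrPMH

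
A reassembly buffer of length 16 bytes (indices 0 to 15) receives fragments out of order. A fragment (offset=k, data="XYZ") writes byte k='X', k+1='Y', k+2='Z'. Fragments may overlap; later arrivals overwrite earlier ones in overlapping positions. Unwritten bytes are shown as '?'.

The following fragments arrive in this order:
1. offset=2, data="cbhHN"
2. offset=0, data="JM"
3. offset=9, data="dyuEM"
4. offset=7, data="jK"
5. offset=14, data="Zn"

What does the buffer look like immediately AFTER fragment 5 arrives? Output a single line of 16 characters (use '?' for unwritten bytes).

Fragment 1: offset=2 data="cbhHN" -> buffer=??cbhHN?????????
Fragment 2: offset=0 data="JM" -> buffer=JMcbhHN?????????
Fragment 3: offset=9 data="dyuEM" -> buffer=JMcbhHN??dyuEM??
Fragment 4: offset=7 data="jK" -> buffer=JMcbhHNjKdyuEM??
Fragment 5: offset=14 data="Zn" -> buffer=JMcbhHNjKdyuEMZn

Answer: JMcbhHNjKdyuEMZn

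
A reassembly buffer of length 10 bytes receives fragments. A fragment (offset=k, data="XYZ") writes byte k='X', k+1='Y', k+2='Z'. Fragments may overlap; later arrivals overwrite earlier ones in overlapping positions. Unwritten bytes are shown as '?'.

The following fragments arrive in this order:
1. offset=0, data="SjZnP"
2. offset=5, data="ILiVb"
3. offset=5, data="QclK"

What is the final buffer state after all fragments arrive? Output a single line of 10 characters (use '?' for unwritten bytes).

Fragment 1: offset=0 data="SjZnP" -> buffer=SjZnP?????
Fragment 2: offset=5 data="ILiVb" -> buffer=SjZnPILiVb
Fragment 3: offset=5 data="QclK" -> buffer=SjZnPQclKb

Answer: SjZnPQclKb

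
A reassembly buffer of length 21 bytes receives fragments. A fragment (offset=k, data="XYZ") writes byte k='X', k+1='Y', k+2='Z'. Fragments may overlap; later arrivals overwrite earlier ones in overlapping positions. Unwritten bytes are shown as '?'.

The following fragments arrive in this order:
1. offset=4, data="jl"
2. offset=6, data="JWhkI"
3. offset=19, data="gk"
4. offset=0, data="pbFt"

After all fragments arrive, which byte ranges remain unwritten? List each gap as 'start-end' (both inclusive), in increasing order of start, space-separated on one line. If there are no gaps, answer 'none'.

Answer: 11-18

Derivation:
Fragment 1: offset=4 len=2
Fragment 2: offset=6 len=5
Fragment 3: offset=19 len=2
Fragment 4: offset=0 len=4
Gaps: 11-18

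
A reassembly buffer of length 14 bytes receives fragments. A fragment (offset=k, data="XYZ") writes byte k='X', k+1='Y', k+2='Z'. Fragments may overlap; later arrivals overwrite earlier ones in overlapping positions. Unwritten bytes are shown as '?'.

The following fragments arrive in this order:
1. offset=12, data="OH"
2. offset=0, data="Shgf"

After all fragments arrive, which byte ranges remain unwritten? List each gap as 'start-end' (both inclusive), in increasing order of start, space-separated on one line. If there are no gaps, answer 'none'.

Answer: 4-11

Derivation:
Fragment 1: offset=12 len=2
Fragment 2: offset=0 len=4
Gaps: 4-11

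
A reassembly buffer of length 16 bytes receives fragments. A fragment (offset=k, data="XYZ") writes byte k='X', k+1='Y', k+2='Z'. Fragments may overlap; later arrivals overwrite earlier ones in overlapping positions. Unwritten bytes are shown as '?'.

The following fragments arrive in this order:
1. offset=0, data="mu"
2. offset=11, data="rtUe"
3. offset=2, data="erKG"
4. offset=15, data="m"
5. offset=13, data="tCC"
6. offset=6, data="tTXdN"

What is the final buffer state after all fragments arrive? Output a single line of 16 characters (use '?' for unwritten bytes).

Answer: muerKGtTXdNrttCC

Derivation:
Fragment 1: offset=0 data="mu" -> buffer=mu??????????????
Fragment 2: offset=11 data="rtUe" -> buffer=mu?????????rtUe?
Fragment 3: offset=2 data="erKG" -> buffer=muerKG?????rtUe?
Fragment 4: offset=15 data="m" -> buffer=muerKG?????rtUem
Fragment 5: offset=13 data="tCC" -> buffer=muerKG?????rttCC
Fragment 6: offset=6 data="tTXdN" -> buffer=muerKGtTXdNrttCC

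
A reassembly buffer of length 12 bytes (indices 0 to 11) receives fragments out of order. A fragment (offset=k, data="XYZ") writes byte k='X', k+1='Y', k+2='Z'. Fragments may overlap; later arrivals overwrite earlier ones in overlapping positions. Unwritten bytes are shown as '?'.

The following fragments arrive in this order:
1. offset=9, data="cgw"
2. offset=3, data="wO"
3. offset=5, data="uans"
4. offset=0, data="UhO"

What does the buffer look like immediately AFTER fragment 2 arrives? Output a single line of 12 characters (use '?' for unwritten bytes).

Fragment 1: offset=9 data="cgw" -> buffer=?????????cgw
Fragment 2: offset=3 data="wO" -> buffer=???wO????cgw

Answer: ???wO????cgw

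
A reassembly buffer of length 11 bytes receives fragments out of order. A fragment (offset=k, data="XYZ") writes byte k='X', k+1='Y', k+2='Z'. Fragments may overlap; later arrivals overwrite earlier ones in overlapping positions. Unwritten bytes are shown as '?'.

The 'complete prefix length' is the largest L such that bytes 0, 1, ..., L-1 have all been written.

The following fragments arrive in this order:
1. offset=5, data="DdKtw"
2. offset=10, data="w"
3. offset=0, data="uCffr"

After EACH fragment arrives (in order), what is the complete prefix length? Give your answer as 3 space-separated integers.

Fragment 1: offset=5 data="DdKtw" -> buffer=?????DdKtw? -> prefix_len=0
Fragment 2: offset=10 data="w" -> buffer=?????DdKtww -> prefix_len=0
Fragment 3: offset=0 data="uCffr" -> buffer=uCffrDdKtww -> prefix_len=11

Answer: 0 0 11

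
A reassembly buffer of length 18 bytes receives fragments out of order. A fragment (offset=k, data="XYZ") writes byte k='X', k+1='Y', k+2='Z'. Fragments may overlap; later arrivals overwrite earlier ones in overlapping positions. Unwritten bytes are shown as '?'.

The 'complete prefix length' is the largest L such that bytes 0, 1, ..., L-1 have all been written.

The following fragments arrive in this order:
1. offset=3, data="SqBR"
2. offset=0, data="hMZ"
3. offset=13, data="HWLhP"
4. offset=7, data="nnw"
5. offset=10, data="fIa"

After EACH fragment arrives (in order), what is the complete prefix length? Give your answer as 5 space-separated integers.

Answer: 0 7 7 10 18

Derivation:
Fragment 1: offset=3 data="SqBR" -> buffer=???SqBR??????????? -> prefix_len=0
Fragment 2: offset=0 data="hMZ" -> buffer=hMZSqBR??????????? -> prefix_len=7
Fragment 3: offset=13 data="HWLhP" -> buffer=hMZSqBR??????HWLhP -> prefix_len=7
Fragment 4: offset=7 data="nnw" -> buffer=hMZSqBRnnw???HWLhP -> prefix_len=10
Fragment 5: offset=10 data="fIa" -> buffer=hMZSqBRnnwfIaHWLhP -> prefix_len=18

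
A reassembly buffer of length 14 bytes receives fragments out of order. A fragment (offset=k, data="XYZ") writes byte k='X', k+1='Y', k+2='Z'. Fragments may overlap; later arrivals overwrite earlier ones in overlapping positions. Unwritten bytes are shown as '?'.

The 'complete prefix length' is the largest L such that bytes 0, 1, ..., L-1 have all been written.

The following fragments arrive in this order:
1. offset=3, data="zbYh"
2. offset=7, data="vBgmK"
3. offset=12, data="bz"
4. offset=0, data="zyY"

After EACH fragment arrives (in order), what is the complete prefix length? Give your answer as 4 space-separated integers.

Answer: 0 0 0 14

Derivation:
Fragment 1: offset=3 data="zbYh" -> buffer=???zbYh??????? -> prefix_len=0
Fragment 2: offset=7 data="vBgmK" -> buffer=???zbYhvBgmK?? -> prefix_len=0
Fragment 3: offset=12 data="bz" -> buffer=???zbYhvBgmKbz -> prefix_len=0
Fragment 4: offset=0 data="zyY" -> buffer=zyYzbYhvBgmKbz -> prefix_len=14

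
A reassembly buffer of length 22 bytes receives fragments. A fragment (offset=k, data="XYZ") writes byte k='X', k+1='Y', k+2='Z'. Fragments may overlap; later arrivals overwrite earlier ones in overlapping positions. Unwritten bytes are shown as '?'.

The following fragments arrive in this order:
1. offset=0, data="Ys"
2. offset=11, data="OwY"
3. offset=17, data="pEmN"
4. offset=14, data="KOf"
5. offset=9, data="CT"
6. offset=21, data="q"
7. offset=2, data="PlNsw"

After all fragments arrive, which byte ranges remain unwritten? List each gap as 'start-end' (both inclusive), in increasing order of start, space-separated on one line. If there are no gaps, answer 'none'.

Fragment 1: offset=0 len=2
Fragment 2: offset=11 len=3
Fragment 3: offset=17 len=4
Fragment 4: offset=14 len=3
Fragment 5: offset=9 len=2
Fragment 6: offset=21 len=1
Fragment 7: offset=2 len=5
Gaps: 7-8

Answer: 7-8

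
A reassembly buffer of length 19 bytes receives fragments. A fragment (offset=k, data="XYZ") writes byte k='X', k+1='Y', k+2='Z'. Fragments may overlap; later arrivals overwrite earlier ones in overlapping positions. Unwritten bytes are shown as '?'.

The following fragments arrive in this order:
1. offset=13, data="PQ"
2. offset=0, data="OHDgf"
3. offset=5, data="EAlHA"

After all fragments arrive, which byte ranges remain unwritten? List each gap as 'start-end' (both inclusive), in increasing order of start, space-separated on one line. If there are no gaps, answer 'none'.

Answer: 10-12 15-18

Derivation:
Fragment 1: offset=13 len=2
Fragment 2: offset=0 len=5
Fragment 3: offset=5 len=5
Gaps: 10-12 15-18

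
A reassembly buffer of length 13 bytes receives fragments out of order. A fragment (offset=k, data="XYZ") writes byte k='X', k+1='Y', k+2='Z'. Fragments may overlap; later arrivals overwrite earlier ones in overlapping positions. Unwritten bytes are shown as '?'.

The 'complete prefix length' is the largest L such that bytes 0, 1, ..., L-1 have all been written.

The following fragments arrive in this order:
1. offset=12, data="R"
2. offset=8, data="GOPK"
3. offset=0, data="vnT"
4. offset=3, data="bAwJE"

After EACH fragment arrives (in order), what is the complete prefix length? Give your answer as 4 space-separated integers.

Fragment 1: offset=12 data="R" -> buffer=????????????R -> prefix_len=0
Fragment 2: offset=8 data="GOPK" -> buffer=????????GOPKR -> prefix_len=0
Fragment 3: offset=0 data="vnT" -> buffer=vnT?????GOPKR -> prefix_len=3
Fragment 4: offset=3 data="bAwJE" -> buffer=vnTbAwJEGOPKR -> prefix_len=13

Answer: 0 0 3 13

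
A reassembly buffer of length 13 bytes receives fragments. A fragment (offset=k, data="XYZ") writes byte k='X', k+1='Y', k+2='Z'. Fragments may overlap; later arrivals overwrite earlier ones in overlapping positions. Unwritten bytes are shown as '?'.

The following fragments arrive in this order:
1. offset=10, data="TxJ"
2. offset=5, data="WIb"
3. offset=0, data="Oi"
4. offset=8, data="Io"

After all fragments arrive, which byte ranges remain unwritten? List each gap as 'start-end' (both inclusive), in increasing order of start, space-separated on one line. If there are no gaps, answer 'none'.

Fragment 1: offset=10 len=3
Fragment 2: offset=5 len=3
Fragment 3: offset=0 len=2
Fragment 4: offset=8 len=2
Gaps: 2-4

Answer: 2-4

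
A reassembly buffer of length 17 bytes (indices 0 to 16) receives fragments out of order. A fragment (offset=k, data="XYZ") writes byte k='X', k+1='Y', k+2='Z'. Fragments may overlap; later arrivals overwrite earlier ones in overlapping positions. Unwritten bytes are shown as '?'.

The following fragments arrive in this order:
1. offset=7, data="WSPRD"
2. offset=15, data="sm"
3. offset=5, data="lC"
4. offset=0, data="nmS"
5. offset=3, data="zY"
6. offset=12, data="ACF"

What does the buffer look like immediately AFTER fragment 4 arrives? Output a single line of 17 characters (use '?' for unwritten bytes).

Fragment 1: offset=7 data="WSPRD" -> buffer=???????WSPRD?????
Fragment 2: offset=15 data="sm" -> buffer=???????WSPRD???sm
Fragment 3: offset=5 data="lC" -> buffer=?????lCWSPRD???sm
Fragment 4: offset=0 data="nmS" -> buffer=nmS??lCWSPRD???sm

Answer: nmS??lCWSPRD???sm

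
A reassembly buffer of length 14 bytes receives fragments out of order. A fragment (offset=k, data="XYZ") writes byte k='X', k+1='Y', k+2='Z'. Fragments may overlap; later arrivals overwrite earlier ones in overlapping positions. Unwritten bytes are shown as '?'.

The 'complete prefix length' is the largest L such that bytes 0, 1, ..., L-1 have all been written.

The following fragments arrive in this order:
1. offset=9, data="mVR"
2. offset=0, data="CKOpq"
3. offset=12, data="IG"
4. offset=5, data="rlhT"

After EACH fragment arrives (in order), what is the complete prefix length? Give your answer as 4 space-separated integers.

Fragment 1: offset=9 data="mVR" -> buffer=?????????mVR?? -> prefix_len=0
Fragment 2: offset=0 data="CKOpq" -> buffer=CKOpq????mVR?? -> prefix_len=5
Fragment 3: offset=12 data="IG" -> buffer=CKOpq????mVRIG -> prefix_len=5
Fragment 4: offset=5 data="rlhT" -> buffer=CKOpqrlhTmVRIG -> prefix_len=14

Answer: 0 5 5 14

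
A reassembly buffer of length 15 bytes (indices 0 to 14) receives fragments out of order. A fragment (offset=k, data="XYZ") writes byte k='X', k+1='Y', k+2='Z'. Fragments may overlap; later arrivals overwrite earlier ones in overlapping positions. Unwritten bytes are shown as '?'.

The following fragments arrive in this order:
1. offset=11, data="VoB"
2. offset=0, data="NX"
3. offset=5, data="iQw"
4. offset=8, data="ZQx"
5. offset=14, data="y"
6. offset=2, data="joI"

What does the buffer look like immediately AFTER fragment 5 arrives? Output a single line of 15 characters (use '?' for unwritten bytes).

Fragment 1: offset=11 data="VoB" -> buffer=???????????VoB?
Fragment 2: offset=0 data="NX" -> buffer=NX?????????VoB?
Fragment 3: offset=5 data="iQw" -> buffer=NX???iQw???VoB?
Fragment 4: offset=8 data="ZQx" -> buffer=NX???iQwZQxVoB?
Fragment 5: offset=14 data="y" -> buffer=NX???iQwZQxVoBy

Answer: NX???iQwZQxVoBy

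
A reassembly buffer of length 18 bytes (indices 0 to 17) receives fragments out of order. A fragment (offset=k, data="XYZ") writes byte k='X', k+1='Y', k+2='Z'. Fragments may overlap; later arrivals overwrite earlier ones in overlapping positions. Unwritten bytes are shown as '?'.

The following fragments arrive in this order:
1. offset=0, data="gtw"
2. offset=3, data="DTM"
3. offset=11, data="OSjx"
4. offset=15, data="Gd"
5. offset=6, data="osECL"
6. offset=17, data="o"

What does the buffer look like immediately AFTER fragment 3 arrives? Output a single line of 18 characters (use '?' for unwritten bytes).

Answer: gtwDTM?????OSjx???

Derivation:
Fragment 1: offset=0 data="gtw" -> buffer=gtw???????????????
Fragment 2: offset=3 data="DTM" -> buffer=gtwDTM????????????
Fragment 3: offset=11 data="OSjx" -> buffer=gtwDTM?????OSjx???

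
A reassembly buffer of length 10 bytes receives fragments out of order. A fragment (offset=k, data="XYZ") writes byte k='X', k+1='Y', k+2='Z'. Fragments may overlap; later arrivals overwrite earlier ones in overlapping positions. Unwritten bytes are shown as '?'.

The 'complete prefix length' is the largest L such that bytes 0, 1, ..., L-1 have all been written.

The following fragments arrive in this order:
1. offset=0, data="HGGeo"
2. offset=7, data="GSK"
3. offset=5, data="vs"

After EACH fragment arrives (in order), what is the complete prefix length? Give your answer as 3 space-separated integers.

Answer: 5 5 10

Derivation:
Fragment 1: offset=0 data="HGGeo" -> buffer=HGGeo????? -> prefix_len=5
Fragment 2: offset=7 data="GSK" -> buffer=HGGeo??GSK -> prefix_len=5
Fragment 3: offset=5 data="vs" -> buffer=HGGeovsGSK -> prefix_len=10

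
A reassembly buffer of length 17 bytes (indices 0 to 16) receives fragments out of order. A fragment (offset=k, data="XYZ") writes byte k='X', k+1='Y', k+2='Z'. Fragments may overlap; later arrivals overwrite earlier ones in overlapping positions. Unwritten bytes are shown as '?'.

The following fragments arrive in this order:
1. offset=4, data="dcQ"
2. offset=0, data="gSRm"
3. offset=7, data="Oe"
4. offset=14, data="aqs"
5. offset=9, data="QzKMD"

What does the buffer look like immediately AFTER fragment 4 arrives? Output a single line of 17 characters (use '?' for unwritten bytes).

Fragment 1: offset=4 data="dcQ" -> buffer=????dcQ??????????
Fragment 2: offset=0 data="gSRm" -> buffer=gSRmdcQ??????????
Fragment 3: offset=7 data="Oe" -> buffer=gSRmdcQOe????????
Fragment 4: offset=14 data="aqs" -> buffer=gSRmdcQOe?????aqs

Answer: gSRmdcQOe?????aqs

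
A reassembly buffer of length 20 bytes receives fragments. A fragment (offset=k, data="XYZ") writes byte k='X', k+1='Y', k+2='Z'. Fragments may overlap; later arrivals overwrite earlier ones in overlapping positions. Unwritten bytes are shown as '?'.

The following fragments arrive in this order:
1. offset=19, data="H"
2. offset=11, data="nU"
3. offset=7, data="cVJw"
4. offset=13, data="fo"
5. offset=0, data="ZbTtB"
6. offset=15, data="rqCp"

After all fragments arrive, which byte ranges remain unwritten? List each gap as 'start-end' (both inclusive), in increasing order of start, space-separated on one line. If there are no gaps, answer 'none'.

Fragment 1: offset=19 len=1
Fragment 2: offset=11 len=2
Fragment 3: offset=7 len=4
Fragment 4: offset=13 len=2
Fragment 5: offset=0 len=5
Fragment 6: offset=15 len=4
Gaps: 5-6

Answer: 5-6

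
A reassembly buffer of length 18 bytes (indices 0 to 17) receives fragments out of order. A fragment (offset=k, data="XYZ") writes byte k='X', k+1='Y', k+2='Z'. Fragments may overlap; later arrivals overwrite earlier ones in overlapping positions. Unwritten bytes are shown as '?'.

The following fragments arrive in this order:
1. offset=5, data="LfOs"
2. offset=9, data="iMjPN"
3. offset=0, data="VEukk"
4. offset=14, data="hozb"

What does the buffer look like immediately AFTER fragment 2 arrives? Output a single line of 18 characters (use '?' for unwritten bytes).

Fragment 1: offset=5 data="LfOs" -> buffer=?????LfOs?????????
Fragment 2: offset=9 data="iMjPN" -> buffer=?????LfOsiMjPN????

Answer: ?????LfOsiMjPN????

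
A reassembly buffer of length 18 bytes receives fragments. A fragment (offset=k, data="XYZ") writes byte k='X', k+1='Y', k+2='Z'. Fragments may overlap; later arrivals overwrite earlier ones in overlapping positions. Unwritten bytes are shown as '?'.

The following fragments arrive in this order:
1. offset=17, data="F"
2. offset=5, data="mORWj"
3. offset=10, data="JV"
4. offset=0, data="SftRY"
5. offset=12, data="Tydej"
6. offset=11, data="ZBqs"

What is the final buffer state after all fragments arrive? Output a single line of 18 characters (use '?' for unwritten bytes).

Fragment 1: offset=17 data="F" -> buffer=?????????????????F
Fragment 2: offset=5 data="mORWj" -> buffer=?????mORWj???????F
Fragment 3: offset=10 data="JV" -> buffer=?????mORWjJV?????F
Fragment 4: offset=0 data="SftRY" -> buffer=SftRYmORWjJV?????F
Fragment 5: offset=12 data="Tydej" -> buffer=SftRYmORWjJVTydejF
Fragment 6: offset=11 data="ZBqs" -> buffer=SftRYmORWjJZBqsejF

Answer: SftRYmORWjJZBqsejF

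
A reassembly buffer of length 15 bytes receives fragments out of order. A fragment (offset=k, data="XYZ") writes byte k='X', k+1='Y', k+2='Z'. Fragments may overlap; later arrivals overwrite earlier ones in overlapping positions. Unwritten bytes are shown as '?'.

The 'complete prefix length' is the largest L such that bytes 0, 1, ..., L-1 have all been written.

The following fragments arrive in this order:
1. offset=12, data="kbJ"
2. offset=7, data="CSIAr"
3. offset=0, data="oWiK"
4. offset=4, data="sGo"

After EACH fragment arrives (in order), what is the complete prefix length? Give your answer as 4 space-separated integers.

Fragment 1: offset=12 data="kbJ" -> buffer=????????????kbJ -> prefix_len=0
Fragment 2: offset=7 data="CSIAr" -> buffer=???????CSIArkbJ -> prefix_len=0
Fragment 3: offset=0 data="oWiK" -> buffer=oWiK???CSIArkbJ -> prefix_len=4
Fragment 4: offset=4 data="sGo" -> buffer=oWiKsGoCSIArkbJ -> prefix_len=15

Answer: 0 0 4 15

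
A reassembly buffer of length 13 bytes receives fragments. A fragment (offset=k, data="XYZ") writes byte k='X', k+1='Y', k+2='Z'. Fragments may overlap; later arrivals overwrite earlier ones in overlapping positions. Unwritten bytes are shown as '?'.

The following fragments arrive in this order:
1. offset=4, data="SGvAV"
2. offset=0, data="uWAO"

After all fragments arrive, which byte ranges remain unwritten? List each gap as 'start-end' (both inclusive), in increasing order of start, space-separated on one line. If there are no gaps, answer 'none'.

Fragment 1: offset=4 len=5
Fragment 2: offset=0 len=4
Gaps: 9-12

Answer: 9-12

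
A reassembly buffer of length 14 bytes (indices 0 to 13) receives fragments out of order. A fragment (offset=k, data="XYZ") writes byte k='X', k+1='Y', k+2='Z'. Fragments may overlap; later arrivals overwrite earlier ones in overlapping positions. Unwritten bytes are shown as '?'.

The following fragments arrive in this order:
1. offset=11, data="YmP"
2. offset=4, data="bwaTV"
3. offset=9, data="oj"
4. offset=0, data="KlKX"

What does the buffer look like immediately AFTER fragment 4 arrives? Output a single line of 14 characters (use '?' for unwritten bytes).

Answer: KlKXbwaTVojYmP

Derivation:
Fragment 1: offset=11 data="YmP" -> buffer=???????????YmP
Fragment 2: offset=4 data="bwaTV" -> buffer=????bwaTV??YmP
Fragment 3: offset=9 data="oj" -> buffer=????bwaTVojYmP
Fragment 4: offset=0 data="KlKX" -> buffer=KlKXbwaTVojYmP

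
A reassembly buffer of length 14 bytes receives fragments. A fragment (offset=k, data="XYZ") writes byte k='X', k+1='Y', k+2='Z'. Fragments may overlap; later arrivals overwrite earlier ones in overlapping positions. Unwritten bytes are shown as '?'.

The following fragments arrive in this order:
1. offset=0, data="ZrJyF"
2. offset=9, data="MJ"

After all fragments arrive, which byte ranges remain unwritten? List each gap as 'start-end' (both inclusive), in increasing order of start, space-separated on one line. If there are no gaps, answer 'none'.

Fragment 1: offset=0 len=5
Fragment 2: offset=9 len=2
Gaps: 5-8 11-13

Answer: 5-8 11-13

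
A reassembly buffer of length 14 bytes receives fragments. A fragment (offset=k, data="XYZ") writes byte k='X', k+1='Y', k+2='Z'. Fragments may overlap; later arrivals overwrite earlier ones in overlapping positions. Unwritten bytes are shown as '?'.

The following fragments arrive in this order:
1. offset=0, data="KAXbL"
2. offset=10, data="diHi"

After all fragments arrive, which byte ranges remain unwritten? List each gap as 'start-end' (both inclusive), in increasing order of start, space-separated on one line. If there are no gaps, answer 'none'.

Fragment 1: offset=0 len=5
Fragment 2: offset=10 len=4
Gaps: 5-9

Answer: 5-9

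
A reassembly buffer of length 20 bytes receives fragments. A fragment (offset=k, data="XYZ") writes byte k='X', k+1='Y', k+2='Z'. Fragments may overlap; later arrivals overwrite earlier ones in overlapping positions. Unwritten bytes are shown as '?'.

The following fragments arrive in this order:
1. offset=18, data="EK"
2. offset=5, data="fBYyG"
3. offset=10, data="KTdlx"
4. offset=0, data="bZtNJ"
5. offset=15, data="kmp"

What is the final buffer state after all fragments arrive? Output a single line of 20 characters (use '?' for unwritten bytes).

Answer: bZtNJfBYyGKTdlxkmpEK

Derivation:
Fragment 1: offset=18 data="EK" -> buffer=??????????????????EK
Fragment 2: offset=5 data="fBYyG" -> buffer=?????fBYyG????????EK
Fragment 3: offset=10 data="KTdlx" -> buffer=?????fBYyGKTdlx???EK
Fragment 4: offset=0 data="bZtNJ" -> buffer=bZtNJfBYyGKTdlx???EK
Fragment 5: offset=15 data="kmp" -> buffer=bZtNJfBYyGKTdlxkmpEK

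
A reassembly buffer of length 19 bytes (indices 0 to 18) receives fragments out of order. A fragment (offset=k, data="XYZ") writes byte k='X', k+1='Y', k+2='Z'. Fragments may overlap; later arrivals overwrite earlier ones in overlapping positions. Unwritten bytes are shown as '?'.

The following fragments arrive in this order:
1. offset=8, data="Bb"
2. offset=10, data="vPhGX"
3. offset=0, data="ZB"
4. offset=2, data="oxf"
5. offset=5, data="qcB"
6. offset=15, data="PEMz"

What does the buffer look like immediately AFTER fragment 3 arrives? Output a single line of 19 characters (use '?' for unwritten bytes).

Answer: ZB??????BbvPhGX????

Derivation:
Fragment 1: offset=8 data="Bb" -> buffer=????????Bb?????????
Fragment 2: offset=10 data="vPhGX" -> buffer=????????BbvPhGX????
Fragment 3: offset=0 data="ZB" -> buffer=ZB??????BbvPhGX????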